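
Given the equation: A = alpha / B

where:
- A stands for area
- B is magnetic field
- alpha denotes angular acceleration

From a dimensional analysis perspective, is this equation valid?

No

A (area) has dimensions [L^2].
B (magnetic field) has dimensions [I^-1 M T^-2].
alpha (angular acceleration) has dimensions [T^-2].

Left side: [L^2]
Right side: [I M^-1]

The two sides have different dimensions, so the equation is NOT dimensionally consistent.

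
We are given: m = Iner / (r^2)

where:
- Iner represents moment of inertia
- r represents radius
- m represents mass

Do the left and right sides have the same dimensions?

Yes

Iner (moment of inertia) has dimensions [L^2 M].
r (radius) has dimensions [L].
m (mass) has dimensions [M].

Left side: [M]
Right side: [M]

Both sides have the same dimensions, so the equation is dimensionally consistent.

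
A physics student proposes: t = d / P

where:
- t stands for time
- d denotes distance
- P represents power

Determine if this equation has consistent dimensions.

No

t (time) has dimensions [T].
d (distance) has dimensions [L].
P (power) has dimensions [L^2 M T^-3].

Left side: [T]
Right side: [L^-1 M^-1 T^3]

The two sides have different dimensions, so the equation is NOT dimensionally consistent.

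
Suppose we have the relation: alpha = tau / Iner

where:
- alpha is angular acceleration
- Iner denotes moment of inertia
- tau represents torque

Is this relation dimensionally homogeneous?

Yes

alpha (angular acceleration) has dimensions [T^-2].
Iner (moment of inertia) has dimensions [L^2 M].
tau (torque) has dimensions [L^2 M T^-2].

Left side: [T^-2]
Right side: [T^-2]

Both sides have the same dimensions, so the equation is dimensionally consistent.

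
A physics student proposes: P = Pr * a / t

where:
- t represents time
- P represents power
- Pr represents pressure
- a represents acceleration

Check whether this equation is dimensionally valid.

No

t (time) has dimensions [T].
P (power) has dimensions [L^2 M T^-3].
Pr (pressure) has dimensions [L^-1 M T^-2].
a (acceleration) has dimensions [L T^-2].

Left side: [L^2 M T^-3]
Right side: [M T^-5]

The two sides have different dimensions, so the equation is NOT dimensionally consistent.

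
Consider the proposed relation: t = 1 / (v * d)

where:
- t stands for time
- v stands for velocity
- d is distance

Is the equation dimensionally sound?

No

t (time) has dimensions [T].
v (velocity) has dimensions [L T^-1].
d (distance) has dimensions [L].

Left side: [T]
Right side: [L^-2 T]

The two sides have different dimensions, so the equation is NOT dimensionally consistent.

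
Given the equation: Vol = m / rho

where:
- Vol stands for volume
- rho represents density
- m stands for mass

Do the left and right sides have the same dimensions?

Yes

Vol (volume) has dimensions [L^3].
rho (density) has dimensions [L^-3 M].
m (mass) has dimensions [M].

Left side: [L^3]
Right side: [L^3]

Both sides have the same dimensions, so the equation is dimensionally consistent.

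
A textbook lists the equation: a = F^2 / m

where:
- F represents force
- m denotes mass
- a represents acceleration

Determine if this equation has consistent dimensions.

No

F (force) has dimensions [L M T^-2].
m (mass) has dimensions [M].
a (acceleration) has dimensions [L T^-2].

Left side: [L T^-2]
Right side: [L^2 M T^-4]

The two sides have different dimensions, so the equation is NOT dimensionally consistent.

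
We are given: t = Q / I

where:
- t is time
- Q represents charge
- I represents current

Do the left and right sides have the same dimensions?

Yes

t (time) has dimensions [T].
Q (charge) has dimensions [I T].
I (current) has dimensions [I].

Left side: [T]
Right side: [T]

Both sides have the same dimensions, so the equation is dimensionally consistent.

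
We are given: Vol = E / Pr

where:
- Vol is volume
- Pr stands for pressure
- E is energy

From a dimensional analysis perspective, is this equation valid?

Yes

Vol (volume) has dimensions [L^3].
Pr (pressure) has dimensions [L^-1 M T^-2].
E (energy) has dimensions [L^2 M T^-2].

Left side: [L^3]
Right side: [L^3]

Both sides have the same dimensions, so the equation is dimensionally consistent.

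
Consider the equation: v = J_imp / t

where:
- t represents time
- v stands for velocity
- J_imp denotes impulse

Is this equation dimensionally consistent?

No

t (time) has dimensions [T].
v (velocity) has dimensions [L T^-1].
J_imp (impulse) has dimensions [L M T^-1].

Left side: [L T^-1]
Right side: [L M T^-2]

The two sides have different dimensions, so the equation is NOT dimensionally consistent.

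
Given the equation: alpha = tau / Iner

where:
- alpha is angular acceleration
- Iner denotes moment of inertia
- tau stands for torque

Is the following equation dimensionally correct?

Yes

alpha (angular acceleration) has dimensions [T^-2].
Iner (moment of inertia) has dimensions [L^2 M].
tau (torque) has dimensions [L^2 M T^-2].

Left side: [T^-2]
Right side: [T^-2]

Both sides have the same dimensions, so the equation is dimensionally consistent.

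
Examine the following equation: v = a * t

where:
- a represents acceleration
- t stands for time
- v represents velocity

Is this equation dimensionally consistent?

Yes

a (acceleration) has dimensions [L T^-2].
t (time) has dimensions [T].
v (velocity) has dimensions [L T^-1].

Left side: [L T^-1]
Right side: [L T^-1]

Both sides have the same dimensions, so the equation is dimensionally consistent.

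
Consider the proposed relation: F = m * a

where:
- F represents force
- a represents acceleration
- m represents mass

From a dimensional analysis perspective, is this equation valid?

Yes

F (force) has dimensions [L M T^-2].
a (acceleration) has dimensions [L T^-2].
m (mass) has dimensions [M].

Left side: [L M T^-2]
Right side: [L M T^-2]

Both sides have the same dimensions, so the equation is dimensionally consistent.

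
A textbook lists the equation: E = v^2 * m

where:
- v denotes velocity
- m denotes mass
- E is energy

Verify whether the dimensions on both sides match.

Yes

v (velocity) has dimensions [L T^-1].
m (mass) has dimensions [M].
E (energy) has dimensions [L^2 M T^-2].

Left side: [L^2 M T^-2]
Right side: [L^2 M T^-2]

Both sides have the same dimensions, so the equation is dimensionally consistent.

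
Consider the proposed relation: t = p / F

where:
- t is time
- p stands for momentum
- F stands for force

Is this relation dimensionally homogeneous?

Yes

t (time) has dimensions [T].
p (momentum) has dimensions [L M T^-1].
F (force) has dimensions [L M T^-2].

Left side: [T]
Right side: [T]

Both sides have the same dimensions, so the equation is dimensionally consistent.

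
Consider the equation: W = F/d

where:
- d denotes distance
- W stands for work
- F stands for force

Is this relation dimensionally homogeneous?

No

d (distance) has dimensions [L].
W (work) has dimensions [L^2 M T^-2].
F (force) has dimensions [L M T^-2].

Left side: [L^2 M T^-2]
Right side: [M T^-2]

The two sides have different dimensions, so the equation is NOT dimensionally consistent.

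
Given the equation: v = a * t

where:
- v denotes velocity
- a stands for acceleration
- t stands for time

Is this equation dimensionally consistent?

Yes

v (velocity) has dimensions [L T^-1].
a (acceleration) has dimensions [L T^-2].
t (time) has dimensions [T].

Left side: [L T^-1]
Right side: [L T^-1]

Both sides have the same dimensions, so the equation is dimensionally consistent.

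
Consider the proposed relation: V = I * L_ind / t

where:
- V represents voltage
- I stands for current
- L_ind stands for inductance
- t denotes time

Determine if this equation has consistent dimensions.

Yes

V (voltage) has dimensions [I^-1 L^2 M T^-3].
I (current) has dimensions [I].
L_ind (inductance) has dimensions [I^-2 L^2 M T^-2].
t (time) has dimensions [T].

Left side: [I^-1 L^2 M T^-3]
Right side: [I^-1 L^2 M T^-3]

Both sides have the same dimensions, so the equation is dimensionally consistent.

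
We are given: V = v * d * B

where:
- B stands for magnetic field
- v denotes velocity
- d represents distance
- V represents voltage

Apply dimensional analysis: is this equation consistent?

Yes

B (magnetic field) has dimensions [I^-1 M T^-2].
v (velocity) has dimensions [L T^-1].
d (distance) has dimensions [L].
V (voltage) has dimensions [I^-1 L^2 M T^-3].

Left side: [I^-1 L^2 M T^-3]
Right side: [I^-1 L^2 M T^-3]

Both sides have the same dimensions, so the equation is dimensionally consistent.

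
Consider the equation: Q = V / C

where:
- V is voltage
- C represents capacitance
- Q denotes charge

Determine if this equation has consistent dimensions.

No

V (voltage) has dimensions [I^-1 L^2 M T^-3].
C (capacitance) has dimensions [I^2 L^-2 M^-1 T^4].
Q (charge) has dimensions [I T].

Left side: [I T]
Right side: [I^-3 L^4 M^2 T^-7]

The two sides have different dimensions, so the equation is NOT dimensionally consistent.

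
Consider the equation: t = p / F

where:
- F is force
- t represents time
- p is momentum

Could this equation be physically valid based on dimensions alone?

Yes

F (force) has dimensions [L M T^-2].
t (time) has dimensions [T].
p (momentum) has dimensions [L M T^-1].

Left side: [T]
Right side: [T]

Both sides have the same dimensions, so the equation is dimensionally consistent.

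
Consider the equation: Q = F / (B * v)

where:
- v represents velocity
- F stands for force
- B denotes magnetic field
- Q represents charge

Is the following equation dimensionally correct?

Yes

v (velocity) has dimensions [L T^-1].
F (force) has dimensions [L M T^-2].
B (magnetic field) has dimensions [I^-1 M T^-2].
Q (charge) has dimensions [I T].

Left side: [I T]
Right side: [I T]

Both sides have the same dimensions, so the equation is dimensionally consistent.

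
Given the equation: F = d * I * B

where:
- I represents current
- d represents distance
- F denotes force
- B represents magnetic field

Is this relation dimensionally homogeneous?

Yes

I (current) has dimensions [I].
d (distance) has dimensions [L].
F (force) has dimensions [L M T^-2].
B (magnetic field) has dimensions [I^-1 M T^-2].

Left side: [L M T^-2]
Right side: [L M T^-2]

Both sides have the same dimensions, so the equation is dimensionally consistent.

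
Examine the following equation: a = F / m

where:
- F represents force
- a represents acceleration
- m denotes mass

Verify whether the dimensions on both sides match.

Yes

F (force) has dimensions [L M T^-2].
a (acceleration) has dimensions [L T^-2].
m (mass) has dimensions [M].

Left side: [L T^-2]
Right side: [L T^-2]

Both sides have the same dimensions, so the equation is dimensionally consistent.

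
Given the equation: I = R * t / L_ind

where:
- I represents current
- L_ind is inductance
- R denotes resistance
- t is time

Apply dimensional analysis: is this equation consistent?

No

I (current) has dimensions [I].
L_ind (inductance) has dimensions [I^-2 L^2 M T^-2].
R (resistance) has dimensions [I^-2 L^2 M T^-3].
t (time) has dimensions [T].

Left side: [I]
Right side: [dimensionless]

The two sides have different dimensions, so the equation is NOT dimensionally consistent.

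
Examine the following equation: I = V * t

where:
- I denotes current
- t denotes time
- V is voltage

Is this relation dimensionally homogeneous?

No

I (current) has dimensions [I].
t (time) has dimensions [T].
V (voltage) has dimensions [I^-1 L^2 M T^-3].

Left side: [I]
Right side: [I^-1 L^2 M T^-2]

The two sides have different dimensions, so the equation is NOT dimensionally consistent.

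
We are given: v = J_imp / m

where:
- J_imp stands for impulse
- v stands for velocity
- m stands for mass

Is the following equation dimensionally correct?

Yes

J_imp (impulse) has dimensions [L M T^-1].
v (velocity) has dimensions [L T^-1].
m (mass) has dimensions [M].

Left side: [L T^-1]
Right side: [L T^-1]

Both sides have the same dimensions, so the equation is dimensionally consistent.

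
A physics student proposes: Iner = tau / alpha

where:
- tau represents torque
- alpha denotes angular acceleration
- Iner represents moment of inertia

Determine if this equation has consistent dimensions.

Yes

tau (torque) has dimensions [L^2 M T^-2].
alpha (angular acceleration) has dimensions [T^-2].
Iner (moment of inertia) has dimensions [L^2 M].

Left side: [L^2 M]
Right side: [L^2 M]

Both sides have the same dimensions, so the equation is dimensionally consistent.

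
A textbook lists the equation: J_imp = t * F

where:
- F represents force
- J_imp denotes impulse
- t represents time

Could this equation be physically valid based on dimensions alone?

Yes

F (force) has dimensions [L M T^-2].
J_imp (impulse) has dimensions [L M T^-1].
t (time) has dimensions [T].

Left side: [L M T^-1]
Right side: [L M T^-1]

Both sides have the same dimensions, so the equation is dimensionally consistent.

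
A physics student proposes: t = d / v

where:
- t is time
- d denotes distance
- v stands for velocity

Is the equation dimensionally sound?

Yes

t (time) has dimensions [T].
d (distance) has dimensions [L].
v (velocity) has dimensions [L T^-1].

Left side: [T]
Right side: [T]

Both sides have the same dimensions, so the equation is dimensionally consistent.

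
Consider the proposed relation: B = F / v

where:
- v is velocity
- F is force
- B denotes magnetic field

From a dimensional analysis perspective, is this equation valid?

No

v (velocity) has dimensions [L T^-1].
F (force) has dimensions [L M T^-2].
B (magnetic field) has dimensions [I^-1 M T^-2].

Left side: [I^-1 M T^-2]
Right side: [M T^-1]

The two sides have different dimensions, so the equation is NOT dimensionally consistent.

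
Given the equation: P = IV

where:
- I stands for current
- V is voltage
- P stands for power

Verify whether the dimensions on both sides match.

Yes

I (current) has dimensions [I].
V (voltage) has dimensions [I^-1 L^2 M T^-3].
P (power) has dimensions [L^2 M T^-3].

Left side: [L^2 M T^-3]
Right side: [L^2 M T^-3]

Both sides have the same dimensions, so the equation is dimensionally consistent.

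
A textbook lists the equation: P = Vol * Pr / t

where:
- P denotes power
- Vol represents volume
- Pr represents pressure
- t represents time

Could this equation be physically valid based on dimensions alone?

Yes

P (power) has dimensions [L^2 M T^-3].
Vol (volume) has dimensions [L^3].
Pr (pressure) has dimensions [L^-1 M T^-2].
t (time) has dimensions [T].

Left side: [L^2 M T^-3]
Right side: [L^2 M T^-3]

Both sides have the same dimensions, so the equation is dimensionally consistent.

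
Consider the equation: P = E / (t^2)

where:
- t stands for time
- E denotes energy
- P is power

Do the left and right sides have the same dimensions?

No

t (time) has dimensions [T].
E (energy) has dimensions [L^2 M T^-2].
P (power) has dimensions [L^2 M T^-3].

Left side: [L^2 M T^-3]
Right side: [L^2 M T^-4]

The two sides have different dimensions, so the equation is NOT dimensionally consistent.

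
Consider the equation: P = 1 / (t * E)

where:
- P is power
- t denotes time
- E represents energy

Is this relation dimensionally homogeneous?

No

P (power) has dimensions [L^2 M T^-3].
t (time) has dimensions [T].
E (energy) has dimensions [L^2 M T^-2].

Left side: [L^2 M T^-3]
Right side: [L^-2 M^-1 T]

The two sides have different dimensions, so the equation is NOT dimensionally consistent.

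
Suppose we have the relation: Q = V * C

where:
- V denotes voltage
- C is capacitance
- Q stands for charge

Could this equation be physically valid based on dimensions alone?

Yes

V (voltage) has dimensions [I^-1 L^2 M T^-3].
C (capacitance) has dimensions [I^2 L^-2 M^-1 T^4].
Q (charge) has dimensions [I T].

Left side: [I T]
Right side: [I T]

Both sides have the same dimensions, so the equation is dimensionally consistent.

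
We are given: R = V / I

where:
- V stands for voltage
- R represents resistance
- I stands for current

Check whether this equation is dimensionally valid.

Yes

V (voltage) has dimensions [I^-1 L^2 M T^-3].
R (resistance) has dimensions [I^-2 L^2 M T^-3].
I (current) has dimensions [I].

Left side: [I^-2 L^2 M T^-3]
Right side: [I^-2 L^2 M T^-3]

Both sides have the same dimensions, so the equation is dimensionally consistent.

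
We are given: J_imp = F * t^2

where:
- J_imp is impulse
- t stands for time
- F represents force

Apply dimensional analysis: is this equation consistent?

No

J_imp (impulse) has dimensions [L M T^-1].
t (time) has dimensions [T].
F (force) has dimensions [L M T^-2].

Left side: [L M T^-1]
Right side: [L M]

The two sides have different dimensions, so the equation is NOT dimensionally consistent.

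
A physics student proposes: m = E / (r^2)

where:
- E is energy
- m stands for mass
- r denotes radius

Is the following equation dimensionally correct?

No

E (energy) has dimensions [L^2 M T^-2].
m (mass) has dimensions [M].
r (radius) has dimensions [L].

Left side: [M]
Right side: [M T^-2]

The two sides have different dimensions, so the equation is NOT dimensionally consistent.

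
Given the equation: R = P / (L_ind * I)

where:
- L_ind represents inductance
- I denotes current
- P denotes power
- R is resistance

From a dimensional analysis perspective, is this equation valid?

No

L_ind (inductance) has dimensions [I^-2 L^2 M T^-2].
I (current) has dimensions [I].
P (power) has dimensions [L^2 M T^-3].
R (resistance) has dimensions [I^-2 L^2 M T^-3].

Left side: [I^-2 L^2 M T^-3]
Right side: [I T^-1]

The two sides have different dimensions, so the equation is NOT dimensionally consistent.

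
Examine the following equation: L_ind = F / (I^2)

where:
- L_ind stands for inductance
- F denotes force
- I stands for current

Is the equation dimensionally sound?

No

L_ind (inductance) has dimensions [I^-2 L^2 M T^-2].
F (force) has dimensions [L M T^-2].
I (current) has dimensions [I].

Left side: [I^-2 L^2 M T^-2]
Right side: [I^-2 L M T^-2]

The two sides have different dimensions, so the equation is NOT dimensionally consistent.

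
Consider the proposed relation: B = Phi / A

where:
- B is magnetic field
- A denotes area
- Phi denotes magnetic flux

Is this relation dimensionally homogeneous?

Yes

B (magnetic field) has dimensions [I^-1 M T^-2].
A (area) has dimensions [L^2].
Phi (magnetic flux) has dimensions [I^-1 L^2 M T^-2].

Left side: [I^-1 M T^-2]
Right side: [I^-1 M T^-2]

Both sides have the same dimensions, so the equation is dimensionally consistent.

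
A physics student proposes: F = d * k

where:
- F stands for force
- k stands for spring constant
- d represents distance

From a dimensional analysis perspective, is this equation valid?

Yes

F (force) has dimensions [L M T^-2].
k (spring constant) has dimensions [M T^-2].
d (distance) has dimensions [L].

Left side: [L M T^-2]
Right side: [L M T^-2]

Both sides have the same dimensions, so the equation is dimensionally consistent.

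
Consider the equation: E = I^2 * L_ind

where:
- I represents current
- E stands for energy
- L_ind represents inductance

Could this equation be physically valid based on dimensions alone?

Yes

I (current) has dimensions [I].
E (energy) has dimensions [L^2 M T^-2].
L_ind (inductance) has dimensions [I^-2 L^2 M T^-2].

Left side: [L^2 M T^-2]
Right side: [L^2 M T^-2]

Both sides have the same dimensions, so the equation is dimensionally consistent.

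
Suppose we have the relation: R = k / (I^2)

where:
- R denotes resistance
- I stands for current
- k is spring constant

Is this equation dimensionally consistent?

No

R (resistance) has dimensions [I^-2 L^2 M T^-3].
I (current) has dimensions [I].
k (spring constant) has dimensions [M T^-2].

Left side: [I^-2 L^2 M T^-3]
Right side: [I^-2 M T^-2]

The two sides have different dimensions, so the equation is NOT dimensionally consistent.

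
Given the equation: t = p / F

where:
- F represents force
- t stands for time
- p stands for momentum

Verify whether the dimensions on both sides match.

Yes

F (force) has dimensions [L M T^-2].
t (time) has dimensions [T].
p (momentum) has dimensions [L M T^-1].

Left side: [T]
Right side: [T]

Both sides have the same dimensions, so the equation is dimensionally consistent.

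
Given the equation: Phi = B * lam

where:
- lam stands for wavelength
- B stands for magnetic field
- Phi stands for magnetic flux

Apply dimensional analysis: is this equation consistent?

No

lam (wavelength) has dimensions [L].
B (magnetic field) has dimensions [I^-1 M T^-2].
Phi (magnetic flux) has dimensions [I^-1 L^2 M T^-2].

Left side: [I^-1 L^2 M T^-2]
Right side: [I^-1 L M T^-2]

The two sides have different dimensions, so the equation is NOT dimensionally consistent.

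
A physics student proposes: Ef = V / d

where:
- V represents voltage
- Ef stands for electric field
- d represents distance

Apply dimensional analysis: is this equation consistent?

Yes

V (voltage) has dimensions [I^-1 L^2 M T^-3].
Ef (electric field) has dimensions [I^-1 L M T^-3].
d (distance) has dimensions [L].

Left side: [I^-1 L M T^-3]
Right side: [I^-1 L M T^-3]

Both sides have the same dimensions, so the equation is dimensionally consistent.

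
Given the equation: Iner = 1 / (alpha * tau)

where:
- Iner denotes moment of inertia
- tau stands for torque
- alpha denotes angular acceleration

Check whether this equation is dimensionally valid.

No

Iner (moment of inertia) has dimensions [L^2 M].
tau (torque) has dimensions [L^2 M T^-2].
alpha (angular acceleration) has dimensions [T^-2].

Left side: [L^2 M]
Right side: [L^-2 M^-1 T^4]

The two sides have different dimensions, so the equation is NOT dimensionally consistent.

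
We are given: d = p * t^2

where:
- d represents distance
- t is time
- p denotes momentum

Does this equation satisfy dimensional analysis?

No

d (distance) has dimensions [L].
t (time) has dimensions [T].
p (momentum) has dimensions [L M T^-1].

Left side: [L]
Right side: [L M T]

The two sides have different dimensions, so the equation is NOT dimensionally consistent.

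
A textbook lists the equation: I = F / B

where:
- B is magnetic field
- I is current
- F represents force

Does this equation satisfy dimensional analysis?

No

B (magnetic field) has dimensions [I^-1 M T^-2].
I (current) has dimensions [I].
F (force) has dimensions [L M T^-2].

Left side: [I]
Right side: [I L]

The two sides have different dimensions, so the equation is NOT dimensionally consistent.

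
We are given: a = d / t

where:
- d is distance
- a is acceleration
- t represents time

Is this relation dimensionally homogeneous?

No

d (distance) has dimensions [L].
a (acceleration) has dimensions [L T^-2].
t (time) has dimensions [T].

Left side: [L T^-2]
Right side: [L T^-1]

The two sides have different dimensions, so the equation is NOT dimensionally consistent.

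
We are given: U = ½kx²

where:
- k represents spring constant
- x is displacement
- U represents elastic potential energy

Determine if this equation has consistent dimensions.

Yes

k (spring constant) has dimensions [M T^-2].
x (displacement) has dimensions [L].
U (elastic potential energy) has dimensions [L^2 M T^-2].

Left side: [L^2 M T^-2]
Right side: [L^2 M T^-2]

Both sides have the same dimensions, so the equation is dimensionally consistent.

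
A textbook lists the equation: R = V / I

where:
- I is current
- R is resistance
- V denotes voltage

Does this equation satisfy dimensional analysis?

Yes

I (current) has dimensions [I].
R (resistance) has dimensions [I^-2 L^2 M T^-3].
V (voltage) has dimensions [I^-1 L^2 M T^-3].

Left side: [I^-2 L^2 M T^-3]
Right side: [I^-2 L^2 M T^-3]

Both sides have the same dimensions, so the equation is dimensionally consistent.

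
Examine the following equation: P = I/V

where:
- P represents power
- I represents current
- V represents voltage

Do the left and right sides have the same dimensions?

No

P (power) has dimensions [L^2 M T^-3].
I (current) has dimensions [I].
V (voltage) has dimensions [I^-1 L^2 M T^-3].

Left side: [L^2 M T^-3]
Right side: [I^2 L^-2 M^-1 T^3]

The two sides have different dimensions, so the equation is NOT dimensionally consistent.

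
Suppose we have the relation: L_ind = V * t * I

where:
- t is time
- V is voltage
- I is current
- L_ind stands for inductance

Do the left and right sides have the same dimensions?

No

t (time) has dimensions [T].
V (voltage) has dimensions [I^-1 L^2 M T^-3].
I (current) has dimensions [I].
L_ind (inductance) has dimensions [I^-2 L^2 M T^-2].

Left side: [I^-2 L^2 M T^-2]
Right side: [L^2 M T^-2]

The two sides have different dimensions, so the equation is NOT dimensionally consistent.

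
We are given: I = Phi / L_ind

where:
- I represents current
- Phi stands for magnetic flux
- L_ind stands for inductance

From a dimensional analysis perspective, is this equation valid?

Yes

I (current) has dimensions [I].
Phi (magnetic flux) has dimensions [I^-1 L^2 M T^-2].
L_ind (inductance) has dimensions [I^-2 L^2 M T^-2].

Left side: [I]
Right side: [I]

Both sides have the same dimensions, so the equation is dimensionally consistent.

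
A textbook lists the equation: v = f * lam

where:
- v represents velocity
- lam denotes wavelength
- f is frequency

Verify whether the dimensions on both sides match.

Yes

v (velocity) has dimensions [L T^-1].
lam (wavelength) has dimensions [L].
f (frequency) has dimensions [T^-1].

Left side: [L T^-1]
Right side: [L T^-1]

Both sides have the same dimensions, so the equation is dimensionally consistent.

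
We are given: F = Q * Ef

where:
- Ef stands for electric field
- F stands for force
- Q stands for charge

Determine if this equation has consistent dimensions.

Yes

Ef (electric field) has dimensions [I^-1 L M T^-3].
F (force) has dimensions [L M T^-2].
Q (charge) has dimensions [I T].

Left side: [L M T^-2]
Right side: [L M T^-2]

Both sides have the same dimensions, so the equation is dimensionally consistent.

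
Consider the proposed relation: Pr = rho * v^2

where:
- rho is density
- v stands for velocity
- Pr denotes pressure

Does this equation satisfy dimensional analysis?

Yes

rho (density) has dimensions [L^-3 M].
v (velocity) has dimensions [L T^-1].
Pr (pressure) has dimensions [L^-1 M T^-2].

Left side: [L^-1 M T^-2]
Right side: [L^-1 M T^-2]

Both sides have the same dimensions, so the equation is dimensionally consistent.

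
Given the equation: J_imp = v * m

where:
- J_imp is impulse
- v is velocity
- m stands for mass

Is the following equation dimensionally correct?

Yes

J_imp (impulse) has dimensions [L M T^-1].
v (velocity) has dimensions [L T^-1].
m (mass) has dimensions [M].

Left side: [L M T^-1]
Right side: [L M T^-1]

Both sides have the same dimensions, so the equation is dimensionally consistent.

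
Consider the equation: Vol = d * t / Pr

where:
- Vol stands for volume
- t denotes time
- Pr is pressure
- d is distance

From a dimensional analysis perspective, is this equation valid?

No

Vol (volume) has dimensions [L^3].
t (time) has dimensions [T].
Pr (pressure) has dimensions [L^-1 M T^-2].
d (distance) has dimensions [L].

Left side: [L^3]
Right side: [L^2 M^-1 T^3]

The two sides have different dimensions, so the equation is NOT dimensionally consistent.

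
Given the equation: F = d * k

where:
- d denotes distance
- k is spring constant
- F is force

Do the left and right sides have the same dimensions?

Yes

d (distance) has dimensions [L].
k (spring constant) has dimensions [M T^-2].
F (force) has dimensions [L M T^-2].

Left side: [L M T^-2]
Right side: [L M T^-2]

Both sides have the same dimensions, so the equation is dimensionally consistent.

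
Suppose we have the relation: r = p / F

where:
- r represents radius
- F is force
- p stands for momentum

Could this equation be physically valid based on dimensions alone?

No

r (radius) has dimensions [L].
F (force) has dimensions [L M T^-2].
p (momentum) has dimensions [L M T^-1].

Left side: [L]
Right side: [T]

The two sides have different dimensions, so the equation is NOT dimensionally consistent.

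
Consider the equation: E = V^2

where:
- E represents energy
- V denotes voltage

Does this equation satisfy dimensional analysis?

No

E (energy) has dimensions [L^2 M T^-2].
V (voltage) has dimensions [I^-1 L^2 M T^-3].

Left side: [L^2 M T^-2]
Right side: [I^-2 L^4 M^2 T^-6]

The two sides have different dimensions, so the equation is NOT dimensionally consistent.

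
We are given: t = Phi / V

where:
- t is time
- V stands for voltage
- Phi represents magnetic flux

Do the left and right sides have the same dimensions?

Yes

t (time) has dimensions [T].
V (voltage) has dimensions [I^-1 L^2 M T^-3].
Phi (magnetic flux) has dimensions [I^-1 L^2 M T^-2].

Left side: [T]
Right side: [T]

Both sides have the same dimensions, so the equation is dimensionally consistent.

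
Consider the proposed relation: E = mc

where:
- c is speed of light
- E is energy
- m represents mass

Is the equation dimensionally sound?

No

c (speed of light) has dimensions [L T^-1].
E (energy) has dimensions [L^2 M T^-2].
m (mass) has dimensions [M].

Left side: [L^2 M T^-2]
Right side: [L M T^-1]

The two sides have different dimensions, so the equation is NOT dimensionally consistent.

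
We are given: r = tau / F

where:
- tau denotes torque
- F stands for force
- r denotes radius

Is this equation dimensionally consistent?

Yes

tau (torque) has dimensions [L^2 M T^-2].
F (force) has dimensions [L M T^-2].
r (radius) has dimensions [L].

Left side: [L]
Right side: [L]

Both sides have the same dimensions, so the equation is dimensionally consistent.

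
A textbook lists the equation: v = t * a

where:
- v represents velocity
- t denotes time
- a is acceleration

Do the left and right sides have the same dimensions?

Yes

v (velocity) has dimensions [L T^-1].
t (time) has dimensions [T].
a (acceleration) has dimensions [L T^-2].

Left side: [L T^-1]
Right side: [L T^-1]

Both sides have the same dimensions, so the equation is dimensionally consistent.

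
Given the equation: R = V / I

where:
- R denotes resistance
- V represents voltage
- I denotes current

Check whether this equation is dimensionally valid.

Yes

R (resistance) has dimensions [I^-2 L^2 M T^-3].
V (voltage) has dimensions [I^-1 L^2 M T^-3].
I (current) has dimensions [I].

Left side: [I^-2 L^2 M T^-3]
Right side: [I^-2 L^2 M T^-3]

Both sides have the same dimensions, so the equation is dimensionally consistent.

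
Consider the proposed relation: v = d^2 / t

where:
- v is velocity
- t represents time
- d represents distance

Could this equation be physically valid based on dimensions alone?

No

v (velocity) has dimensions [L T^-1].
t (time) has dimensions [T].
d (distance) has dimensions [L].

Left side: [L T^-1]
Right side: [L^2 T^-1]

The two sides have different dimensions, so the equation is NOT dimensionally consistent.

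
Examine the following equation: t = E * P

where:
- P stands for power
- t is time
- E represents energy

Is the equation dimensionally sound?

No

P (power) has dimensions [L^2 M T^-3].
t (time) has dimensions [T].
E (energy) has dimensions [L^2 M T^-2].

Left side: [T]
Right side: [L^4 M^2 T^-5]

The two sides have different dimensions, so the equation is NOT dimensionally consistent.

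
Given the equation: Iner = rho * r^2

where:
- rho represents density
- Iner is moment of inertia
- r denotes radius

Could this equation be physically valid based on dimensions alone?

No

rho (density) has dimensions [L^-3 M].
Iner (moment of inertia) has dimensions [L^2 M].
r (radius) has dimensions [L].

Left side: [L^2 M]
Right side: [L^-1 M]

The two sides have different dimensions, so the equation is NOT dimensionally consistent.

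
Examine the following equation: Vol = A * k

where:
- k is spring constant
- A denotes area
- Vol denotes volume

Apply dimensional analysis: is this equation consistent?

No

k (spring constant) has dimensions [M T^-2].
A (area) has dimensions [L^2].
Vol (volume) has dimensions [L^3].

Left side: [L^3]
Right side: [L^2 M T^-2]

The two sides have different dimensions, so the equation is NOT dimensionally consistent.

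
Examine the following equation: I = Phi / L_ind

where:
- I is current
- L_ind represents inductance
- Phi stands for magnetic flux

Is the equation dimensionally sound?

Yes

I (current) has dimensions [I].
L_ind (inductance) has dimensions [I^-2 L^2 M T^-2].
Phi (magnetic flux) has dimensions [I^-1 L^2 M T^-2].

Left side: [I]
Right side: [I]

Both sides have the same dimensions, so the equation is dimensionally consistent.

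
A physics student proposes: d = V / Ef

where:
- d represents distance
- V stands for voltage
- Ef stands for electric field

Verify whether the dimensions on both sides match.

Yes

d (distance) has dimensions [L].
V (voltage) has dimensions [I^-1 L^2 M T^-3].
Ef (electric field) has dimensions [I^-1 L M T^-3].

Left side: [L]
Right side: [L]

Both sides have the same dimensions, so the equation is dimensionally consistent.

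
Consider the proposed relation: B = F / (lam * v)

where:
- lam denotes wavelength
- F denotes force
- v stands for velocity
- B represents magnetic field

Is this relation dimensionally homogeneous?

No

lam (wavelength) has dimensions [L].
F (force) has dimensions [L M T^-2].
v (velocity) has dimensions [L T^-1].
B (magnetic field) has dimensions [I^-1 M T^-2].

Left side: [I^-1 M T^-2]
Right side: [L^-1 M T^-1]

The two sides have different dimensions, so the equation is NOT dimensionally consistent.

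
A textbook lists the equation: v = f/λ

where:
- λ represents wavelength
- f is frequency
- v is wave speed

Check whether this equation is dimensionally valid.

No

λ (wavelength) has dimensions [L].
f (frequency) has dimensions [T^-1].
v (wave speed) has dimensions [L T^-1].

Left side: [L T^-1]
Right side: [L^-1 T^-1]

The two sides have different dimensions, so the equation is NOT dimensionally consistent.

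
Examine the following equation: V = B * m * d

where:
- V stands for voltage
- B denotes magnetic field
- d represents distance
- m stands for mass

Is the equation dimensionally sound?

No

V (voltage) has dimensions [I^-1 L^2 M T^-3].
B (magnetic field) has dimensions [I^-1 M T^-2].
d (distance) has dimensions [L].
m (mass) has dimensions [M].

Left side: [I^-1 L^2 M T^-3]
Right side: [I^-1 L M^2 T^-2]

The two sides have different dimensions, so the equation is NOT dimensionally consistent.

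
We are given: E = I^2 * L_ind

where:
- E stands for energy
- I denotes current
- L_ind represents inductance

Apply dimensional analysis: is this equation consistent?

Yes

E (energy) has dimensions [L^2 M T^-2].
I (current) has dimensions [I].
L_ind (inductance) has dimensions [I^-2 L^2 M T^-2].

Left side: [L^2 M T^-2]
Right side: [L^2 M T^-2]

Both sides have the same dimensions, so the equation is dimensionally consistent.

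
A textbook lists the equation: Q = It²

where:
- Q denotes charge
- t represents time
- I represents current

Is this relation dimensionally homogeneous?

No

Q (charge) has dimensions [I T].
t (time) has dimensions [T].
I (current) has dimensions [I].

Left side: [I T]
Right side: [I T^2]

The two sides have different dimensions, so the equation is NOT dimensionally consistent.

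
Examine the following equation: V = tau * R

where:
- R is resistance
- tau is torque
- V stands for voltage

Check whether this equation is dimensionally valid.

No

R (resistance) has dimensions [I^-2 L^2 M T^-3].
tau (torque) has dimensions [L^2 M T^-2].
V (voltage) has dimensions [I^-1 L^2 M T^-3].

Left side: [I^-1 L^2 M T^-3]
Right side: [I^-2 L^4 M^2 T^-5]

The two sides have different dimensions, so the equation is NOT dimensionally consistent.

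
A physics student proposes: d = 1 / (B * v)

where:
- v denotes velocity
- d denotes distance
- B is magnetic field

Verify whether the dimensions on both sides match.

No

v (velocity) has dimensions [L T^-1].
d (distance) has dimensions [L].
B (magnetic field) has dimensions [I^-1 M T^-2].

Left side: [L]
Right side: [I L^-1 M^-1 T^3]

The two sides have different dimensions, so the equation is NOT dimensionally consistent.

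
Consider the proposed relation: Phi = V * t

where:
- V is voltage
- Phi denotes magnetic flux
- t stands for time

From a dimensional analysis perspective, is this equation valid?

Yes

V (voltage) has dimensions [I^-1 L^2 M T^-3].
Phi (magnetic flux) has dimensions [I^-1 L^2 M T^-2].
t (time) has dimensions [T].

Left side: [I^-1 L^2 M T^-2]
Right side: [I^-1 L^2 M T^-2]

Both sides have the same dimensions, so the equation is dimensionally consistent.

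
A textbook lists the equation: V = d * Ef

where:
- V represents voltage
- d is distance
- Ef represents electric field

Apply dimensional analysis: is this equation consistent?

Yes

V (voltage) has dimensions [I^-1 L^2 M T^-3].
d (distance) has dimensions [L].
Ef (electric field) has dimensions [I^-1 L M T^-3].

Left side: [I^-1 L^2 M T^-3]
Right side: [I^-1 L^2 M T^-3]

Both sides have the same dimensions, so the equation is dimensionally consistent.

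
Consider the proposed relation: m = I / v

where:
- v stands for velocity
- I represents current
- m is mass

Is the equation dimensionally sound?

No

v (velocity) has dimensions [L T^-1].
I (current) has dimensions [I].
m (mass) has dimensions [M].

Left side: [M]
Right side: [I L^-1 T]

The two sides have different dimensions, so the equation is NOT dimensionally consistent.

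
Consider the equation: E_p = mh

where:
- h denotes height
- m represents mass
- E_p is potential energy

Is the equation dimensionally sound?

No

h (height) has dimensions [L].
m (mass) has dimensions [M].
E_p (potential energy) has dimensions [L^2 M T^-2].

Left side: [L^2 M T^-2]
Right side: [L M]

The two sides have different dimensions, so the equation is NOT dimensionally consistent.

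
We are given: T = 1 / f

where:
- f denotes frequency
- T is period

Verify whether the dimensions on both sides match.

Yes

f (frequency) has dimensions [T^-1].
T (period) has dimensions [T].

Left side: [T]
Right side: [T]

Both sides have the same dimensions, so the equation is dimensionally consistent.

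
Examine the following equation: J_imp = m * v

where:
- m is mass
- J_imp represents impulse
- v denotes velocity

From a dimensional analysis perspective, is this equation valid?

Yes

m (mass) has dimensions [M].
J_imp (impulse) has dimensions [L M T^-1].
v (velocity) has dimensions [L T^-1].

Left side: [L M T^-1]
Right side: [L M T^-1]

Both sides have the same dimensions, so the equation is dimensionally consistent.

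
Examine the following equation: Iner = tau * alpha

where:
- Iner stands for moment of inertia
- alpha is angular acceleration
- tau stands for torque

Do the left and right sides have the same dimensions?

No

Iner (moment of inertia) has dimensions [L^2 M].
alpha (angular acceleration) has dimensions [T^-2].
tau (torque) has dimensions [L^2 M T^-2].

Left side: [L^2 M]
Right side: [L^2 M T^-4]

The two sides have different dimensions, so the equation is NOT dimensionally consistent.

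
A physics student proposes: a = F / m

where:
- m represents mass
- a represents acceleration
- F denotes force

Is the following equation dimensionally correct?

Yes

m (mass) has dimensions [M].
a (acceleration) has dimensions [L T^-2].
F (force) has dimensions [L M T^-2].

Left side: [L T^-2]
Right side: [L T^-2]

Both sides have the same dimensions, so the equation is dimensionally consistent.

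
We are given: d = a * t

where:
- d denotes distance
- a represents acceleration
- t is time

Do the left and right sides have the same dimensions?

No

d (distance) has dimensions [L].
a (acceleration) has dimensions [L T^-2].
t (time) has dimensions [T].

Left side: [L]
Right side: [L T^-1]

The two sides have different dimensions, so the equation is NOT dimensionally consistent.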